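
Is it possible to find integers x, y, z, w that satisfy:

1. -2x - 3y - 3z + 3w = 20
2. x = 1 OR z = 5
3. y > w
Yes

Take x = -19, y = 0, z = 5, w = -1. Substituting into each constraint:
  (1) -2(-19) - 3(0) - 3(5) + 3(-1) = 20 ✓
  (2) z = 5, target 5 ✓ (second branch holds)
  (3) 0 > -1 ✓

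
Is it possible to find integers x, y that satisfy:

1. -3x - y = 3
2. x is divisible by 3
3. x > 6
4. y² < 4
No

A contradictory subset is {-3x - y = 3, x > 6, y² < 4}. No integer assignment can satisfy these jointly:

  - -3x - y = 3: is a linear equation tying the variables together
  - x > 6: bounds one variable relative to a constant
  - y² < 4: restricts y to |y| ≤ 1

Range argument: with x ∈ [7, ∞], y ∈ [-1, 1], the left side of the equation is at most -20, but the right side is 3 > -20. No integer solution exists.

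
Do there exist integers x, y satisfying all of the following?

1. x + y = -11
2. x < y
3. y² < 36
Yes

Take x = -11, y = 0. Substituting into each constraint:
  (1) (-11) + 0 = -11 ✓
  (2) -11 < 0 ✓
  (3) y² = (0)² = 0, and 0 < 36 ✓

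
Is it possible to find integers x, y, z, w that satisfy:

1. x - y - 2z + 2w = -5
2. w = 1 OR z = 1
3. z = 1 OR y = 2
Yes

Take x = 0, y = -1, z = 1, w = -2. Substituting into each constraint:
  (1) 0 + 1 - 2(1) + 2(-2) = -5 ✓
  (2) z = 1, target 1 ✓ (second branch holds)
  (3) z = 1, target 1 ✓ (first branch holds)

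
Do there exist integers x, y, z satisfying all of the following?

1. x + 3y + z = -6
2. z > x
Yes

Take x = 1, y = -3, z = 2. Substituting into each constraint:
  (1) 1 + 3(-3) + 2 = -6 ✓
  (2) 2 > 1 ✓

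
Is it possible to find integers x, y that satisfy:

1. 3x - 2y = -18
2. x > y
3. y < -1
Yes

Take x = -20, y = -21. Substituting into each constraint:
  (1) 3(-20) - 2(-21) = -18 ✓
  (2) -20 > -21 ✓
  (3) -21 < -1 ✓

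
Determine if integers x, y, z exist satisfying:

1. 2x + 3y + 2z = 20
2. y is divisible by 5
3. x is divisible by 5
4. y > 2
Yes

Take x = 0, y = 10, z = -5. Substituting into each constraint:
  (1) 2(0) + 3(10) + 2(-5) = 20 ✓
  (2) 10 = 5 × 2, remainder 0 ✓
  (3) 0 = 5 × 0, remainder 0 ✓
  (4) 10 > 2 ✓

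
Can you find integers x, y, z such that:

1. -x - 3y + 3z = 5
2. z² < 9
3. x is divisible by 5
Yes

Take x = -5, y = 2, z = 2. Substituting into each constraint:
  (1) 5 - 3(2) + 3(2) = 5 ✓
  (2) z² = (2)² = 4, and 4 < 9 ✓
  (3) -5 = 5 × -1, remainder 0 ✓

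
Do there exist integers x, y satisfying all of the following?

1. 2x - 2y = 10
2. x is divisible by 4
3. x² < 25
Yes

Take x = 0, y = -5. Substituting into each constraint:
  (1) 2(0) - 2(-5) = 10 ✓
  (2) 0 = 4 × 0, remainder 0 ✓
  (3) x² = (0)² = 0, and 0 < 25 ✓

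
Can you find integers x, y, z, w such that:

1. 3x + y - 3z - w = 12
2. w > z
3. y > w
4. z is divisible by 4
Yes

Take x = 3, y = 4, z = 0, w = 1. Substituting into each constraint:
  (1) 3(3) + 4 - 3(0) + (-1) = 12 ✓
  (2) 1 > 0 ✓
  (3) 4 > 1 ✓
  (4) 0 = 4 × 0, remainder 0 ✓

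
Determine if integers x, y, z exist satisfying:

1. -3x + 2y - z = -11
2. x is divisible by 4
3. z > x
Yes

Take x = 0, y = -5, z = 1. Substituting into each constraint:
  (1) -3(0) + 2(-5) + (-1) = -11 ✓
  (2) 0 = 4 × 0, remainder 0 ✓
  (3) 1 > 0 ✓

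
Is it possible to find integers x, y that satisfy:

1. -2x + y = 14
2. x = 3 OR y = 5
Yes

Take x = 3, y = 20. Substituting into each constraint:
  (1) -2(3) + 20 = 14 ✓
  (2) x = 3, target 3 ✓ (first branch holds)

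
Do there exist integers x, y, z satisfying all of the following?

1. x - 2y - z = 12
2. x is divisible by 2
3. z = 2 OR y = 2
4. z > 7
Yes

Take x = 24, y = 2, z = 8. Substituting into each constraint:
  (1) 24 - 2(2) + (-8) = 12 ✓
  (2) 24 = 2 × 12, remainder 0 ✓
  (3) y = 2, target 2 ✓ (second branch holds)
  (4) 8 > 7 ✓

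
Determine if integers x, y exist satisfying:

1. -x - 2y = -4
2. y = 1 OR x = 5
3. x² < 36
Yes

Take x = 2, y = 1. Substituting into each constraint:
  (1) (-2) - 2(1) = -4 ✓
  (2) y = 1, target 1 ✓ (first branch holds)
  (3) x² = (2)² = 4, and 4 < 36 ✓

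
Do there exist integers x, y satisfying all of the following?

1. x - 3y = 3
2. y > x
Yes

Take x = -3, y = -2. Substituting into each constraint:
  (1) (-3) - 3(-2) = 3 ✓
  (2) -2 > -3 ✓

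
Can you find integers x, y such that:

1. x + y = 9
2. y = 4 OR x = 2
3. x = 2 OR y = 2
Yes

Take x = 2, y = 7. Substituting into each constraint:
  (1) 2 + 7 = 9 ✓
  (2) x = 2, target 2 ✓ (second branch holds)
  (3) x = 2, target 2 ✓ (first branch holds)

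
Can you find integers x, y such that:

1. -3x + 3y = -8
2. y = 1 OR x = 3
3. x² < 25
No

Even the single constraint (-3x + 3y = -8) is infeasible over the integers.

  - -3x + 3y = -8: every term on the left is divisible by 3, so the LHS ≡ 0 (mod 3), but the RHS -8 is not — no integer solution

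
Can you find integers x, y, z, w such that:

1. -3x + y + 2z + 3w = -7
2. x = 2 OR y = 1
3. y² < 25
Yes

Take x = 0, y = 1, z = 2, w = -4. Substituting into each constraint:
  (1) -3(0) + 1 + 2(2) + 3(-4) = -7 ✓
  (2) y = 1, target 1 ✓ (second branch holds)
  (3) y² = (1)² = 1, and 1 < 25 ✓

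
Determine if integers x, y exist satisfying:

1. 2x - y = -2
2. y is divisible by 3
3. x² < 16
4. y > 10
No

A contradictory subset is {2x - y = -2, x² < 16, y > 10}. No integer assignment can satisfy these jointly:

  - 2x - y = -2: is a linear equation tying the variables together
  - x² < 16: restricts x to |x| ≤ 3
  - y > 10: bounds one variable relative to a constant

Range argument: with x ∈ [-3, 3], y ∈ [11, ∞], the left side of the equation is at most -5, but the right side is -2 > -5. No integer solution exists.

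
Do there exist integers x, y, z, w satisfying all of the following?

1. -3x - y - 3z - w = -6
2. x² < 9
Yes

Take x = 0, y = 6, z = 0, w = 0. Substituting into each constraint:
  (1) -3(0) + (-6) - 3(0) + 0 = -6 ✓
  (2) x² = (0)² = 0, and 0 < 9 ✓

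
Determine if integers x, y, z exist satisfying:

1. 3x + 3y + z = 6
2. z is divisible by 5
Yes

Take x = 2, y = 0, z = 0. Substituting into each constraint:
  (1) 3(2) + 3(0) + 0 = 6 ✓
  (2) 0 = 5 × 0, remainder 0 ✓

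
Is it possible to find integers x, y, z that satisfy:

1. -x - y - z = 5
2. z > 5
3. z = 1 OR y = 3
Yes

Take x = -14, y = 3, z = 6. Substituting into each constraint:
  (1) 14 + (-3) + (-6) = 5 ✓
  (2) 6 > 5 ✓
  (3) y = 3, target 3 ✓ (second branch holds)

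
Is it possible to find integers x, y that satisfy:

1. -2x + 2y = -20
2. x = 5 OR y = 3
Yes

Take x = 13, y = 3. Substituting into each constraint:
  (1) -2(13) + 2(3) = -20 ✓
  (2) y = 3, target 3 ✓ (second branch holds)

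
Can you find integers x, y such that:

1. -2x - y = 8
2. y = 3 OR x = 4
Yes

Take x = 4, y = -16. Substituting into each constraint:
  (1) -2(4) + 16 = 8 ✓
  (2) x = 4, target 4 ✓ (second branch holds)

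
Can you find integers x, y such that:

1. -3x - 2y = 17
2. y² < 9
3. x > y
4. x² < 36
No

A contradictory subset is {-3x - 2y = 17, y² < 9, x > y}. No integer assignment can satisfy these jointly:

  - -3x - 2y = 17: is a linear equation tying the variables together
  - y² < 9: restricts y to |y| ≤ 2
  - x > y: bounds one variable relative to another variable

Propagating the comparison: x > y and y ≥ -2 give x ≥ -1. Range argument: with x ∈ [-1, ∞], y ∈ [-2, 2], the left side of the equation is at most 7, but the right side is 17 > 7. No integer solution exists.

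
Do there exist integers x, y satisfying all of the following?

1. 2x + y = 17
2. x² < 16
Yes

Take x = 0, y = 17. Substituting into each constraint:
  (1) 2(0) + 17 = 17 ✓
  (2) x² = (0)² = 0, and 0 < 16 ✓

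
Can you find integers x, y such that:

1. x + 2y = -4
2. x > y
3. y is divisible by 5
Yes

Take x = 6, y = -5. Substituting into each constraint:
  (1) 6 + 2(-5) = -4 ✓
  (2) 6 > -5 ✓
  (3) -5 = 5 × -1, remainder 0 ✓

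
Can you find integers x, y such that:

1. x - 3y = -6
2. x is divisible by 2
Yes

Take x = 0, y = 2. Substituting into each constraint:
  (1) 0 - 3(2) = -6 ✓
  (2) 0 = 2 × 0, remainder 0 ✓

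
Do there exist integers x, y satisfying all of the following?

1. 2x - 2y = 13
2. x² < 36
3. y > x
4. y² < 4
No

Even the single constraint (2x - 2y = 13) is infeasible over the integers.

  - 2x - 2y = 13: every term on the left is divisible by 2, so the LHS ≡ 0 (mod 2), but the RHS 13 is not — no integer solution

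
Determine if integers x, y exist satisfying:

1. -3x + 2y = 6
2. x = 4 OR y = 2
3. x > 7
No

The full constraint system is jointly infeasible over the integers. Each constraint and what it forces:

  - -3x + 2y = 6: is a linear equation tying the variables together
  - x = 4 OR y = 2: forces a choice: either x = 4 or y = 2
  - x > 7: bounds one variable relative to a constant

Split on the disjunction (x = 4 OR y = 2):
  • If x = 4: this contradicts the bound x ≥ 8.
  • If y = 2: with y = 2, every remaining term of the linear equation is divisible by 3, so the left side is ≡ 0 (mod 3); but the right side 2 ≡ 2 (mod 3). No integers can satisfy it.
Both branches are infeasible, so the system has no integer solution.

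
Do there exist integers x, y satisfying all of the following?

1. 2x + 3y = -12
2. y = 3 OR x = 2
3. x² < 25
No

A contradictory subset is {2x + 3y = -12, y = 3 OR x = 2}. No integer assignment can satisfy these jointly:

  - 2x + 3y = -12: is a linear equation tying the variables together
  - y = 3 OR x = 2: forces a choice: either y = 3 or x = 2

Split on the disjunction (y = 3 OR x = 2):
  • If y = 3: with y = 3, every remaining term of the linear equation is divisible by 2, so the left side is ≡ 0 (mod 2); but the right side -21 ≡ 1 (mod 2). No integers can satisfy it.
  • If x = 2: with x = 2, every remaining term of the linear equation is divisible by 3, so the left side is ≡ 0 (mod 3); but the right side -16 ≡ 2 (mod 3). No integers can satisfy it.
Both branches are infeasible, so the system has no integer solution.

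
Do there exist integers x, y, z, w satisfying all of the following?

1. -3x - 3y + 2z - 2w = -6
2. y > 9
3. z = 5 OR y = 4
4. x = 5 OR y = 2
Yes

Take x = 5, y = 11, z = 5, w = -16. Substituting into each constraint:
  (1) -3(5) - 3(11) + 2(5) - 2(-16) = -6 ✓
  (2) 11 > 9 ✓
  (3) z = 5, target 5 ✓ (first branch holds)
  (4) x = 5, target 5 ✓ (first branch holds)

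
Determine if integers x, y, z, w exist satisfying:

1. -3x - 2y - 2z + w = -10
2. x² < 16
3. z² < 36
Yes

Take x = 2, y = 0, z = 2, w = 0. Substituting into each constraint:
  (1) -3(2) - 2(0) - 2(2) + 0 = -10 ✓
  (2) x² = (2)² = 4, and 4 < 16 ✓
  (3) z² = (2)² = 4, and 4 < 36 ✓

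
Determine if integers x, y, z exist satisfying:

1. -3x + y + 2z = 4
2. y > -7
Yes

Take x = 0, y = 4, z = 0. Substituting into each constraint:
  (1) -3(0) + 4 + 2(0) = 4 ✓
  (2) 4 > -7 ✓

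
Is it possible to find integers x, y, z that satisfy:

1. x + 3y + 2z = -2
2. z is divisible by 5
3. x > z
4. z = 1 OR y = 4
Yes

Take x = -4, y = 4, z = -5. Substituting into each constraint:
  (1) (-4) + 3(4) + 2(-5) = -2 ✓
  (2) -5 = 5 × -1, remainder 0 ✓
  (3) -4 > -5 ✓
  (4) y = 4, target 4 ✓ (second branch holds)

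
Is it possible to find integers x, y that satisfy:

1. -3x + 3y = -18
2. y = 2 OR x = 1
Yes

Take x = 8, y = 2. Substituting into each constraint:
  (1) -3(8) + 3(2) = -18 ✓
  (2) y = 2, target 2 ✓ (first branch holds)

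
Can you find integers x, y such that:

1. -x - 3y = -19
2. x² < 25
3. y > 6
Yes

Take x = -2, y = 7. Substituting into each constraint:
  (1) 2 - 3(7) = -19 ✓
  (2) x² = (-2)² = 4, and 4 < 25 ✓
  (3) 7 > 6 ✓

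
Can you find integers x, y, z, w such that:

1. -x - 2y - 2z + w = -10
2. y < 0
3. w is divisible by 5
Yes

Take x = 12, y = -1, z = 0, w = 0. Substituting into each constraint:
  (1) (-12) - 2(-1) - 2(0) + 0 = -10 ✓
  (2) -1 < 0 ✓
  (3) 0 = 5 × 0, remainder 0 ✓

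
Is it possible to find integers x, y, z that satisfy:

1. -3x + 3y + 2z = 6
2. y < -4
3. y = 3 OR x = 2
Yes

Take x = 2, y = -6, z = 15. Substituting into each constraint:
  (1) -3(2) + 3(-6) + 2(15) = 6 ✓
  (2) -6 < -4 ✓
  (3) x = 2, target 2 ✓ (second branch holds)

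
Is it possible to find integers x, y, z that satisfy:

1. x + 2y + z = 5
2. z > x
Yes

Take x = -1, y = 3, z = 0. Substituting into each constraint:
  (1) (-1) + 2(3) + 0 = 5 ✓
  (2) 0 > -1 ✓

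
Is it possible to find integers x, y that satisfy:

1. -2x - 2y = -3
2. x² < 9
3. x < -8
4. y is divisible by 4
No

Even the single constraint (-2x - 2y = -3) is infeasible over the integers.

  - -2x - 2y = -3: every term on the left is divisible by 2, so the LHS ≡ 0 (mod 2), but the RHS -3 is not — no integer solution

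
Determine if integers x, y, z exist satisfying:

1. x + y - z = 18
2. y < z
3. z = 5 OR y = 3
Yes

Take x = 19, y = 3, z = 4. Substituting into each constraint:
  (1) 19 + 3 + (-4) = 18 ✓
  (2) 3 < 4 ✓
  (3) y = 3, target 3 ✓ (second branch holds)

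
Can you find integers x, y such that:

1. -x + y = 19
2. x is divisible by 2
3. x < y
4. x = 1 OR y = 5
Yes

Take x = -14, y = 5. Substituting into each constraint:
  (1) 14 + 5 = 19 ✓
  (2) -14 = 2 × -7, remainder 0 ✓
  (3) -14 < 5 ✓
  (4) y = 5, target 5 ✓ (second branch holds)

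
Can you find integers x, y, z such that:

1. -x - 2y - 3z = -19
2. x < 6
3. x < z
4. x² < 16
Yes

Take x = -1, y = 10, z = 0. Substituting into each constraint:
  (1) 1 - 2(10) - 3(0) = -19 ✓
  (2) -1 < 6 ✓
  (3) -1 < 0 ✓
  (4) x² = (-1)² = 1, and 1 < 16 ✓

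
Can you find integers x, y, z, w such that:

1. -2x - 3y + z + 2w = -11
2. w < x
Yes

Take x = 1, y = 0, z = -9, w = 0. Substituting into each constraint:
  (1) -2(1) - 3(0) + (-9) + 2(0) = -11 ✓
  (2) 0 < 1 ✓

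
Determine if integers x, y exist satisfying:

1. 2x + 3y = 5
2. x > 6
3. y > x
No

The full constraint system is jointly infeasible over the integers. Each constraint and what it forces:

  - 2x + 3y = 5: is a linear equation tying the variables together
  - x > 6: bounds one variable relative to a constant
  - y > x: bounds one variable relative to another variable

Propagating the comparison: y > x and x ≥ 7 give y ≥ 8. Range argument: with x ∈ [7, ∞], y ∈ [8, ∞], the left side of the equation is at least 38, but the right side is 5 < 38. No integer solution exists.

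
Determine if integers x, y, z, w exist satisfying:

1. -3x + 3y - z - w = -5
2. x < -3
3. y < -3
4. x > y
Yes

Take x = -4, y = -5, z = 0, w = 2. Substituting into each constraint:
  (1) -3(-4) + 3(-5) + 0 + (-2) = -5 ✓
  (2) -4 < -3 ✓
  (3) -5 < -3 ✓
  (4) -4 > -5 ✓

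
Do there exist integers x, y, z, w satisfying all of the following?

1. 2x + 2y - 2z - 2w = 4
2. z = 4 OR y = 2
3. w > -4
Yes

Take x = 0, y = 2, z = 0, w = 0. Substituting into each constraint:
  (1) 2(0) + 2(2) - 2(0) - 2(0) = 4 ✓
  (2) y = 2, target 2 ✓ (second branch holds)
  (3) 0 > -4 ✓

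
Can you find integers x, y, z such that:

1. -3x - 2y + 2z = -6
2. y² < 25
Yes

Take x = 0, y = 0, z = -3. Substituting into each constraint:
  (1) -3(0) - 2(0) + 2(-3) = -6 ✓
  (2) y² = (0)² = 0, and 0 < 25 ✓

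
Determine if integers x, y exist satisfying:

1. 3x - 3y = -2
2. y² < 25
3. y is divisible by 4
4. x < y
No

Even the single constraint (3x - 3y = -2) is infeasible over the integers.

  - 3x - 3y = -2: every term on the left is divisible by 3, so the LHS ≡ 0 (mod 3), but the RHS -2 is not — no integer solution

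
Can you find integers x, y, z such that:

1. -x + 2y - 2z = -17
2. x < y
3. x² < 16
Yes

Take x = -1, y = 0, z = 9. Substituting into each constraint:
  (1) 1 + 2(0) - 2(9) = -17 ✓
  (2) -1 < 0 ✓
  (3) x² = (-1)² = 1, and 1 < 16 ✓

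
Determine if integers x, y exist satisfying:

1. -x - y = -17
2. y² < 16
Yes

Take x = 17, y = 0. Substituting into each constraint:
  (1) (-17) + 0 = -17 ✓
  (2) y² = (0)² = 0, and 0 < 16 ✓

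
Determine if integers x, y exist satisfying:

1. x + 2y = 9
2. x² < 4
Yes

Take x = -1, y = 5. Substituting into each constraint:
  (1) (-1) + 2(5) = 9 ✓
  (2) x² = (-1)² = 1, and 1 < 4 ✓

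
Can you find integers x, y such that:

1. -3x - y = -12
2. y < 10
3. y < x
Yes

Take x = 4, y = 0. Substituting into each constraint:
  (1) -3(4) + 0 = -12 ✓
  (2) 0 < 10 ✓
  (3) 0 < 4 ✓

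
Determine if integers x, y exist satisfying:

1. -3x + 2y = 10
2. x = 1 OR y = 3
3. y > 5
No

The full constraint system is jointly infeasible over the integers. Each constraint and what it forces:

  - -3x + 2y = 10: is a linear equation tying the variables together
  - x = 1 OR y = 3: forces a choice: either x = 1 or y = 3
  - y > 5: bounds one variable relative to a constant

Split on the disjunction (x = 1 OR y = 3):
  • If x = 1: with x = 1, every remaining term of the linear equation is divisible by 2, so the left side is ≡ 0 (mod 2); but the right side 13 ≡ 1 (mod 2). No integers can satisfy it.
  • If y = 3: this contradicts the bound y ≥ 6.
Both branches are infeasible, so the system has no integer solution.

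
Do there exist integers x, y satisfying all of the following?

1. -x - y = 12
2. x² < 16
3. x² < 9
Yes

Take x = 0, y = -12. Substituting into each constraint:
  (1) 0 + 12 = 12 ✓
  (2) x² = (0)² = 0, and 0 < 16 ✓
  (3) x² = (0)² = 0, and 0 < 9 ✓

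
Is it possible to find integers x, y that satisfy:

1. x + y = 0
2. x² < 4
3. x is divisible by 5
Yes

Take x = 0, y = 0. Substituting into each constraint:
  (1) 0 + 0 = 0 ✓
  (2) x² = (0)² = 0, and 0 < 4 ✓
  (3) 0 = 5 × 0, remainder 0 ✓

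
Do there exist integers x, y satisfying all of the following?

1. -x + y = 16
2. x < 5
Yes

Take x = -16, y = 0. Substituting into each constraint:
  (1) 16 + 0 = 16 ✓
  (2) -16 < 5 ✓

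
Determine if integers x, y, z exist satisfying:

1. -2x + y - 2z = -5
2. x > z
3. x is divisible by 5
Yes

Take x = 0, y = -7, z = -1. Substituting into each constraint:
  (1) -2(0) + (-7) - 2(-1) = -5 ✓
  (2) 0 > -1 ✓
  (3) 0 = 5 × 0, remainder 0 ✓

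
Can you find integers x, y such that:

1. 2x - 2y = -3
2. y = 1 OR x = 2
No

Even the single constraint (2x - 2y = -3) is infeasible over the integers.

  - 2x - 2y = -3: every term on the left is divisible by 2, so the LHS ≡ 0 (mod 2), but the RHS -3 is not — no integer solution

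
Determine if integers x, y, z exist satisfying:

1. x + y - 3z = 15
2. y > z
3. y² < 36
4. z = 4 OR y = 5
Yes

Take x = 22, y = 5, z = 4. Substituting into each constraint:
  (1) 22 + 5 - 3(4) = 15 ✓
  (2) 5 > 4 ✓
  (3) y² = (5)² = 25, and 25 < 36 ✓
  (4) z = 4, target 4 ✓ (first branch holds)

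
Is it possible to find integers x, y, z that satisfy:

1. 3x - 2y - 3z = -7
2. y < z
Yes

Take x = 2, y = 2, z = 3. Substituting into each constraint:
  (1) 3(2) - 2(2) - 3(3) = -7 ✓
  (2) 2 < 3 ✓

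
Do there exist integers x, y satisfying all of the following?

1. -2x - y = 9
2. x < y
Yes

Take x = -5, y = 1. Substituting into each constraint:
  (1) -2(-5) + (-1) = 9 ✓
  (2) -5 < 1 ✓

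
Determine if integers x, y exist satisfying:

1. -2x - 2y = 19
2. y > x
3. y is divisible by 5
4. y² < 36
No

Even the single constraint (-2x - 2y = 19) is infeasible over the integers.

  - -2x - 2y = 19: every term on the left is divisible by 2, so the LHS ≡ 0 (mod 2), but the RHS 19 is not — no integer solution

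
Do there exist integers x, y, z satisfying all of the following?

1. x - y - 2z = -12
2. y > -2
Yes

Take x = 0, y = 12, z = 0. Substituting into each constraint:
  (1) 0 + (-12) - 2(0) = -12 ✓
  (2) 12 > -2 ✓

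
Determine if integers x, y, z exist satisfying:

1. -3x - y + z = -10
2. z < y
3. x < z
Yes

Take x = 3, y = 5, z = 4. Substituting into each constraint:
  (1) -3(3) + (-5) + 4 = -10 ✓
  (2) 4 < 5 ✓
  (3) 3 < 4 ✓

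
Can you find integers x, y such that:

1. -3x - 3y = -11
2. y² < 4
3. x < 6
No

Even the single constraint (-3x - 3y = -11) is infeasible over the integers.

  - -3x - 3y = -11: every term on the left is divisible by 3, so the LHS ≡ 0 (mod 3), but the RHS -11 is not — no integer solution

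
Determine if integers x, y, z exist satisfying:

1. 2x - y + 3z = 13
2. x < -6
Yes

Take x = -7, y = 0, z = 9. Substituting into each constraint:
  (1) 2(-7) + 0 + 3(9) = 13 ✓
  (2) -7 < -6 ✓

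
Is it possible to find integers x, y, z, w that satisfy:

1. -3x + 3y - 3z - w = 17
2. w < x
Yes

Take x = 2, y = 0, z = -8, w = 1. Substituting into each constraint:
  (1) -3(2) + 3(0) - 3(-8) + (-1) = 17 ✓
  (2) 1 < 2 ✓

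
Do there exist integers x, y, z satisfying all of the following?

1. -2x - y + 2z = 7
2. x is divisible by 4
Yes

Take x = 0, y = -7, z = 0. Substituting into each constraint:
  (1) -2(0) + 7 + 2(0) = 7 ✓
  (2) 0 = 4 × 0, remainder 0 ✓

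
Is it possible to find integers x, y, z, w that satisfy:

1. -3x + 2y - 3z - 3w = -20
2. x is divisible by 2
Yes

Take x = 0, y = -10, z = 0, w = 0. Substituting into each constraint:
  (1) -3(0) + 2(-10) - 3(0) - 3(0) = -20 ✓
  (2) 0 = 2 × 0, remainder 0 ✓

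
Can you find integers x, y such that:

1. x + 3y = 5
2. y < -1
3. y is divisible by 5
Yes

Take x = 20, y = -5. Substituting into each constraint:
  (1) 20 + 3(-5) = 5 ✓
  (2) -5 < -1 ✓
  (3) -5 = 5 × -1, remainder 0 ✓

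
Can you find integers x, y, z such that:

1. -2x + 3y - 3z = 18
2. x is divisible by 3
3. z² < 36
Yes

Take x = 0, y = 6, z = 0. Substituting into each constraint:
  (1) -2(0) + 3(6) - 3(0) = 18 ✓
  (2) 0 = 3 × 0, remainder 0 ✓
  (3) z² = (0)² = 0, and 0 < 36 ✓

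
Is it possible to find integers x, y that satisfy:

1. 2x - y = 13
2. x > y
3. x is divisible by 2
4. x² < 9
Yes

Take x = 0, y = -13. Substituting into each constraint:
  (1) 2(0) + 13 = 13 ✓
  (2) 0 > -13 ✓
  (3) 0 = 2 × 0, remainder 0 ✓
  (4) x² = (0)² = 0, and 0 < 9 ✓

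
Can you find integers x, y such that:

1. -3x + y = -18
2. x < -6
Yes

Take x = -7, y = -39. Substituting into each constraint:
  (1) -3(-7) + (-39) = -18 ✓
  (2) -7 < -6 ✓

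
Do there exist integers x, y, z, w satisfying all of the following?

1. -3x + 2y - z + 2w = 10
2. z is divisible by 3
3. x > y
Yes

Take x = 2, y = 1, z = 0, w = 7. Substituting into each constraint:
  (1) -3(2) + 2(1) + 0 + 2(7) = 10 ✓
  (2) 0 = 3 × 0, remainder 0 ✓
  (3) 2 > 1 ✓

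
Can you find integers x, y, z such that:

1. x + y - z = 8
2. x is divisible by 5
Yes

Take x = 0, y = 8, z = 0. Substituting into each constraint:
  (1) 0 + 8 + 0 = 8 ✓
  (2) 0 = 5 × 0, remainder 0 ✓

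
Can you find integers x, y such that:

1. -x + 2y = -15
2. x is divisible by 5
Yes

Take x = 25, y = 5. Substituting into each constraint:
  (1) (-25) + 2(5) = -15 ✓
  (2) 25 = 5 × 5, remainder 0 ✓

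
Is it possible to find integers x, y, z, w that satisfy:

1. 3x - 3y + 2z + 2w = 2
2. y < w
Yes

Take x = 1, y = -1, z = -2, w = 0. Substituting into each constraint:
  (1) 3(1) - 3(-1) + 2(-2) + 2(0) = 2 ✓
  (2) -1 < 0 ✓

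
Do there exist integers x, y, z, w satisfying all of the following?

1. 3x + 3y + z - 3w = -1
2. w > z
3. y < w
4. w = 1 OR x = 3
Yes

Take x = 1, y = 0, z = -1, w = 1. Substituting into each constraint:
  (1) 3(1) + 3(0) + (-1) - 3(1) = -1 ✓
  (2) 1 > -1 ✓
  (3) 0 < 1 ✓
  (4) w = 1, target 1 ✓ (first branch holds)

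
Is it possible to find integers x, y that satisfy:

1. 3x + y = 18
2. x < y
Yes

Take x = 4, y = 6. Substituting into each constraint:
  (1) 3(4) + 6 = 18 ✓
  (2) 4 < 6 ✓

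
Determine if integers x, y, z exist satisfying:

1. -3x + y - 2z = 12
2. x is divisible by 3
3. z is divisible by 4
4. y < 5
Yes

Take x = -3, y = 3, z = 0. Substituting into each constraint:
  (1) -3(-3) + 3 - 2(0) = 12 ✓
  (2) -3 = 3 × -1, remainder 0 ✓
  (3) 0 = 4 × 0, remainder 0 ✓
  (4) 3 < 5 ✓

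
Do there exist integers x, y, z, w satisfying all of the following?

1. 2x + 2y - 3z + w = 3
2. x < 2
Yes

Take x = 0, y = 0, z = -1, w = 0. Substituting into each constraint:
  (1) 2(0) + 2(0) - 3(-1) + 0 = 3 ✓
  (2) 0 < 2 ✓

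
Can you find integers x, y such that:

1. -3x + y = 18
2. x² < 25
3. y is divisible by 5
Yes

Take x = 4, y = 30. Substituting into each constraint:
  (1) -3(4) + 30 = 18 ✓
  (2) x² = (4)² = 16, and 16 < 25 ✓
  (3) 30 = 5 × 6, remainder 0 ✓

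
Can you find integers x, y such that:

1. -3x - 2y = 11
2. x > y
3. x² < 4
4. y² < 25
Yes

Take x = -1, y = -4. Substituting into each constraint:
  (1) -3(-1) - 2(-4) = 11 ✓
  (2) -1 > -4 ✓
  (3) x² = (-1)² = 1, and 1 < 4 ✓
  (4) y² = (-4)² = 16, and 16 < 25 ✓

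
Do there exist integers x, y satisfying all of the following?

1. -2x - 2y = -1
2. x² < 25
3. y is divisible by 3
No

Even the single constraint (-2x - 2y = -1) is infeasible over the integers.

  - -2x - 2y = -1: every term on the left is divisible by 2, so the LHS ≡ 0 (mod 2), but the RHS -1 is not — no integer solution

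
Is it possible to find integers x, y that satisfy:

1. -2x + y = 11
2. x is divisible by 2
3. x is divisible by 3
Yes

Take x = 0, y = 11. Substituting into each constraint:
  (1) -2(0) + 11 = 11 ✓
  (2) 0 = 2 × 0, remainder 0 ✓
  (3) 0 = 3 × 0, remainder 0 ✓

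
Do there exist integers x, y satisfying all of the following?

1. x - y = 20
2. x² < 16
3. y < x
Yes

Take x = 0, y = -20. Substituting into each constraint:
  (1) 0 + 20 = 20 ✓
  (2) x² = (0)² = 0, and 0 < 16 ✓
  (3) -20 < 0 ✓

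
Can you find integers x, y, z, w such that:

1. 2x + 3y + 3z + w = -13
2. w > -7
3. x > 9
Yes

Take x = 10, y = 0, z = -11, w = 0. Substituting into each constraint:
  (1) 2(10) + 3(0) + 3(-11) + 0 = -13 ✓
  (2) 0 > -7 ✓
  (3) 10 > 9 ✓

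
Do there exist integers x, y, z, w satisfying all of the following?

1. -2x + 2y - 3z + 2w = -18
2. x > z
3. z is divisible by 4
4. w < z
Yes

Take x = 1, y = -7, z = 0, w = -1. Substituting into each constraint:
  (1) -2(1) + 2(-7) - 3(0) + 2(-1) = -18 ✓
  (2) 1 > 0 ✓
  (3) 0 = 4 × 0, remainder 0 ✓
  (4) -1 < 0 ✓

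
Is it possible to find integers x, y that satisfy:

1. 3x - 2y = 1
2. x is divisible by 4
No

The full constraint system is jointly infeasible over the integers. Each constraint and what it forces:

  - 3x - 2y = 1: is a linear equation tying the variables together
  - x is divisible by 4: restricts x to multiples of 4

Modular obstruction: writing x = 4x', every remaining term of the linear equation is divisible by 2, so the left side is ≡ 0 (mod 2); but the right side 1 ≡ 1 (mod 2). No integers can satisfy it.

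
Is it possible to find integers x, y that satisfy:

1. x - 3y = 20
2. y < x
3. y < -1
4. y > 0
No

A contradictory subset is {y < -1, y > 0}. No integer assignment can satisfy these jointly:

  - y < -1: bounds one variable relative to a constant
  - y > 0: bounds one variable relative to a constant

Direct contradiction: the bounds on y require y ≥ 1 and y ≤ -2 simultaneously, which is empty.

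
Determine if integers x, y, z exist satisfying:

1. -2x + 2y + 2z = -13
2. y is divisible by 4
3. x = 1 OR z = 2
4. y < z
No

Even the single constraint (-2x + 2y + 2z = -13) is infeasible over the integers.

  - -2x + 2y + 2z = -13: every term on the left is divisible by 2, so the LHS ≡ 0 (mod 2), but the RHS -13 is not — no integer solution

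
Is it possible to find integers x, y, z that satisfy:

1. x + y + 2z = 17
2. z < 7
Yes

Take x = 0, y = 17, z = 0. Substituting into each constraint:
  (1) 0 + 17 + 2(0) = 17 ✓
  (2) 0 < 7 ✓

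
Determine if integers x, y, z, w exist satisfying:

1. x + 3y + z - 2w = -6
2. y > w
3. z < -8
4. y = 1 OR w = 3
Yes

Take x = 0, y = 1, z = -9, w = 0. Substituting into each constraint:
  (1) 0 + 3(1) + (-9) - 2(0) = -6 ✓
  (2) 1 > 0 ✓
  (3) -9 < -8 ✓
  (4) y = 1, target 1 ✓ (first branch holds)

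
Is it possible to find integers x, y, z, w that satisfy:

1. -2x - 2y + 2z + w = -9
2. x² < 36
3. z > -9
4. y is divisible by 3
Yes

Take x = 0, y = 0, z = -5, w = 1. Substituting into each constraint:
  (1) -2(0) - 2(0) + 2(-5) + 1 = -9 ✓
  (2) x² = (0)² = 0, and 0 < 36 ✓
  (3) -5 > -9 ✓
  (4) 0 = 3 × 0, remainder 0 ✓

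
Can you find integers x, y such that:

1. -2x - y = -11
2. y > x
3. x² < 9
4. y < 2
No

A contradictory subset is {-2x - y = -11, y > x, y < 2}. No integer assignment can satisfy these jointly:

  - -2x - y = -11: is a linear equation tying the variables together
  - y > x: bounds one variable relative to another variable
  - y < 2: bounds one variable relative to a constant

Propagating the comparison: x < y and y ≤ 1 give x ≤ 0. Range argument: with x ∈ [−∞, 0], y ∈ [−∞, 1], the left side of the equation is at least -1, but the right side is -11 < -1. No integer solution exists.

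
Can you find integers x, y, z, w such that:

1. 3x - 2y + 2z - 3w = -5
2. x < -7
Yes

Take x = -9, y = -11, z = 0, w = 0. Substituting into each constraint:
  (1) 3(-9) - 2(-11) + 2(0) - 3(0) = -5 ✓
  (2) -9 < -7 ✓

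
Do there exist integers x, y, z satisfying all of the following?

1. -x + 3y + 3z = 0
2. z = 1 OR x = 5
Yes

Take x = 3, y = 0, z = 1. Substituting into each constraint:
  (1) (-3) + 3(0) + 3(1) = 0 ✓
  (2) z = 1, target 1 ✓ (first branch holds)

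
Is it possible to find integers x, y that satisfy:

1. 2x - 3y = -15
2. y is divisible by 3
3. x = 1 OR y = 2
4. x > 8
No

A contradictory subset is {2x - 3y = -15, x = 1 OR y = 2, x > 8}. No integer assignment can satisfy these jointly:

  - 2x - 3y = -15: is a linear equation tying the variables together
  - x = 1 OR y = 2: forces a choice: either x = 1 or y = 2
  - x > 8: bounds one variable relative to a constant

Split on the disjunction (x = 1 OR y = 2):
  • If x = 1: this contradicts the bound x ≥ 9.
  • If y = 2: with y = 2, every remaining term of the linear equation is divisible by 2, so the left side is ≡ 0 (mod 2); but the right side -9 ≡ 1 (mod 2). No integers can satisfy it.
Both branches are infeasible, so the system has no integer solution.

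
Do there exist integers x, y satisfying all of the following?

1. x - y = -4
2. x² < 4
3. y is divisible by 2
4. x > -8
Yes

Take x = 0, y = 4. Substituting into each constraint:
  (1) 0 + (-4) = -4 ✓
  (2) x² = (0)² = 0, and 0 < 4 ✓
  (3) 4 = 2 × 2, remainder 0 ✓
  (4) 0 > -8 ✓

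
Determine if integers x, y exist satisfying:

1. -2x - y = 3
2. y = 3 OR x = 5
Yes

Take x = -3, y = 3. Substituting into each constraint:
  (1) -2(-3) + (-3) = 3 ✓
  (2) y = 3, target 3 ✓ (first branch holds)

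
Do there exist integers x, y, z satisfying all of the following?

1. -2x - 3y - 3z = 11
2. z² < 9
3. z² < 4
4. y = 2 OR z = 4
Yes

Take x = -7, y = 2, z = -1. Substituting into each constraint:
  (1) -2(-7) - 3(2) - 3(-1) = 11 ✓
  (2) z² = (-1)² = 1, and 1 < 9 ✓
  (3) z² = (-1)² = 1, and 1 < 4 ✓
  (4) y = 2, target 2 ✓ (first branch holds)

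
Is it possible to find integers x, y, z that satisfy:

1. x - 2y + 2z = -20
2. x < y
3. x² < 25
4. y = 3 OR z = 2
Yes

Take x = 2, y = 3, z = -8. Substituting into each constraint:
  (1) 2 - 2(3) + 2(-8) = -20 ✓
  (2) 2 < 3 ✓
  (3) x² = (2)² = 4, and 4 < 25 ✓
  (4) y = 3, target 3 ✓ (first branch holds)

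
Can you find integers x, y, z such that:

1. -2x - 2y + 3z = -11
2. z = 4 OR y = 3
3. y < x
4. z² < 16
Yes

Take x = 7, y = 3, z = 3. Substituting into each constraint:
  (1) -2(7) - 2(3) + 3(3) = -11 ✓
  (2) y = 3, target 3 ✓ (second branch holds)
  (3) 3 < 7 ✓
  (4) z² = (3)² = 9, and 9 < 16 ✓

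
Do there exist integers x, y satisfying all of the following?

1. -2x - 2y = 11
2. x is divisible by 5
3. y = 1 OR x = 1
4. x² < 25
No

Even the single constraint (-2x - 2y = 11) is infeasible over the integers.

  - -2x - 2y = 11: every term on the left is divisible by 2, so the LHS ≡ 0 (mod 2), but the RHS 11 is not — no integer solution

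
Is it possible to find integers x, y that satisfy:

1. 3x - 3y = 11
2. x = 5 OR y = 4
No

Even the single constraint (3x - 3y = 11) is infeasible over the integers.

  - 3x - 3y = 11: every term on the left is divisible by 3, so the LHS ≡ 0 (mod 3), but the RHS 11 is not — no integer solution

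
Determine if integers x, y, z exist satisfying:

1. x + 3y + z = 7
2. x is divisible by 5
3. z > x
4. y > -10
Yes

Take x = 0, y = 2, z = 1. Substituting into each constraint:
  (1) 0 + 3(2) + 1 = 7 ✓
  (2) 0 = 5 × 0, remainder 0 ✓
  (3) 1 > 0 ✓
  (4) 2 > -10 ✓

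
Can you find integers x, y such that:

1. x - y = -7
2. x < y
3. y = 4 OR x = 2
Yes

Take x = 2, y = 9. Substituting into each constraint:
  (1) 2 + (-9) = -7 ✓
  (2) 2 < 9 ✓
  (3) x = 2, target 2 ✓ (second branch holds)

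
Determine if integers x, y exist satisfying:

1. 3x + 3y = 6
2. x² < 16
Yes

Take x = 2, y = 0. Substituting into each constraint:
  (1) 3(2) + 3(0) = 6 ✓
  (2) x² = (2)² = 4, and 4 < 16 ✓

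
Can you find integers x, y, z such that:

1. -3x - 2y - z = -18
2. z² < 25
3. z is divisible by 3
Yes

Take x = 6, y = 0, z = 0. Substituting into each constraint:
  (1) -3(6) - 2(0) + 0 = -18 ✓
  (2) z² = (0)² = 0, and 0 < 25 ✓
  (3) 0 = 3 × 0, remainder 0 ✓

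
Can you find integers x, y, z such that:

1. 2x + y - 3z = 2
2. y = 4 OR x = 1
Yes

Take x = 2, y = 4, z = 2. Substituting into each constraint:
  (1) 2(2) + 4 - 3(2) = 2 ✓
  (2) y = 4, target 4 ✓ (first branch holds)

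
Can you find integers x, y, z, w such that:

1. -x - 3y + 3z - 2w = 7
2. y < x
Yes

Take x = 2, y = 1, z = 4, w = 0. Substituting into each constraint:
  (1) (-2) - 3(1) + 3(4) - 2(0) = 7 ✓
  (2) 1 < 2 ✓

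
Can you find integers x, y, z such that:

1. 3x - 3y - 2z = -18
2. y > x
Yes

Take x = -2, y = 0, z = 6. Substituting into each constraint:
  (1) 3(-2) - 3(0) - 2(6) = -18 ✓
  (2) 0 > -2 ✓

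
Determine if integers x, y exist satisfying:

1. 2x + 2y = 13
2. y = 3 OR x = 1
No

Even the single constraint (2x + 2y = 13) is infeasible over the integers.

  - 2x + 2y = 13: every term on the left is divisible by 2, so the LHS ≡ 0 (mod 2), but the RHS 13 is not — no integer solution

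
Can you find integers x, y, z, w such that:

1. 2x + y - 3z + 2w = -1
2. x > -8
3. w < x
Yes

Take x = 1, y = 0, z = 1, w = 0. Substituting into each constraint:
  (1) 2(1) + 0 - 3(1) + 2(0) = -1 ✓
  (2) 1 > -8 ✓
  (3) 0 < 1 ✓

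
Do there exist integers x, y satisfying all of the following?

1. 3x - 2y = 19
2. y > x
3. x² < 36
No

The full constraint system is jointly infeasible over the integers. Each constraint and what it forces:

  - 3x - 2y = 19: is a linear equation tying the variables together
  - y > x: bounds one variable relative to another variable
  - x² < 36: restricts x to |x| ≤ 5

The bounds confine x to {-5, -4, -3, -2, -1, 0, 1, 2, 3, 4, 5}. For each value, substitute into the equation:
  • x = -5: the equation forces y = -17, but y > x fails since -17 ≤ -5.
  • x = -4: the equation gives -2y = 31, so y would not be an integer.
  • x = -3: the equation forces y = -14, but y > x fails since -14 ≤ -3.
  • x = -2: the equation gives -2y = 25, so y would not be an integer.
  • x = -1: the equation forces y = -11, but y > x fails since -11 ≤ -1.
  • x = 0: the equation gives -2y = 19, so y would not be an integer.
  • x = 1: the equation forces y = -8, but y > x fails since -8 ≤ 1.
  • x = 2: the equation gives -2y = 13, so y would not be an integer.
  • x = 3: the equation forces y = -5, but y > x fails since -5 ≤ 3.
  • x = 4: the equation gives -2y = 7, so y would not be an integer.
  • x = 5: the equation forces y = -2, but y > x fails since -2 ≤ 5.
Every case fails, so no integer solution exists.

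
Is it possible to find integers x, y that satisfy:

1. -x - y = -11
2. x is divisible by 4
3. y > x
Yes

Take x = 0, y = 11. Substituting into each constraint:
  (1) 0 + (-11) = -11 ✓
  (2) 0 = 4 × 0, remainder 0 ✓
  (3) 11 > 0 ✓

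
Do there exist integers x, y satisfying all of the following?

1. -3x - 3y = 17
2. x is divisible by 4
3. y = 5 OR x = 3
No

Even the single constraint (-3x - 3y = 17) is infeasible over the integers.

  - -3x - 3y = 17: every term on the left is divisible by 3, so the LHS ≡ 0 (mod 3), but the RHS 17 is not — no integer solution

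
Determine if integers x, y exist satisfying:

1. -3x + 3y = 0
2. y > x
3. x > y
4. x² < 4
No

A contradictory subset is {y > x, x > y}. No integer assignment can satisfy these jointly:

  - y > x: bounds one variable relative to another variable
  - x > y: bounds one variable relative to another variable

Direct contradiction: y > x and x > y cannot both hold.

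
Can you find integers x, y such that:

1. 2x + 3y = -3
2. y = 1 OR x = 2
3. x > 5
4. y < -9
No

A contradictory subset is {y = 1 OR x = 2, x > 5, y < -9}. No integer assignment can satisfy these jointly:

  - y = 1 OR x = 2: forces a choice: either y = 1 or x = 2
  - x > 5: bounds one variable relative to a constant
  - y < -9: bounds one variable relative to a constant

Split on the disjunction (y = 1 OR x = 2):
  • If y = 1: this contradicts the bound y ≤ -10.
  • If x = 2: this contradicts the bound x ≥ 6.
Both branches are infeasible, so the system has no integer solution.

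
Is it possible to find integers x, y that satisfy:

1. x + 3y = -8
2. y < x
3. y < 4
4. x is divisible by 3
No

A contradictory subset is {x + 3y = -8, x is divisible by 3}. No integer assignment can satisfy these jointly:

  - x + 3y = -8: is a linear equation tying the variables together
  - x is divisible by 3: restricts x to multiples of 3

Modular obstruction: writing x = 3x', every remaining term of the linear equation is divisible by 3, so the left side is ≡ 0 (mod 3); but the right side -8 ≡ 1 (mod 3). No integers can satisfy it.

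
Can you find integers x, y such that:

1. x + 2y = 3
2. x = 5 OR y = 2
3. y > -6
Yes

Take x = 5, y = -1. Substituting into each constraint:
  (1) 5 + 2(-1) = 3 ✓
  (2) x = 5, target 5 ✓ (first branch holds)
  (3) -1 > -6 ✓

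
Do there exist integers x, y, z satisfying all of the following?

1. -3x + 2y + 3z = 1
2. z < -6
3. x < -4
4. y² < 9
Yes

Take x = -6, y = 2, z = -7. Substituting into each constraint:
  (1) -3(-6) + 2(2) + 3(-7) = 1 ✓
  (2) -7 < -6 ✓
  (3) -6 < -4 ✓
  (4) y² = (2)² = 4, and 4 < 9 ✓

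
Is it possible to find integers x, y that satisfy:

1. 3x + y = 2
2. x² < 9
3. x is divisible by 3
Yes

Take x = 0, y = 2. Substituting into each constraint:
  (1) 3(0) + 2 = 2 ✓
  (2) x² = (0)² = 0, and 0 < 9 ✓
  (3) 0 = 3 × 0, remainder 0 ✓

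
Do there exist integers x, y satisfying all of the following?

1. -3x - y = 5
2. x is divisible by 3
Yes

Take x = 0, y = -5. Substituting into each constraint:
  (1) -3(0) + 5 = 5 ✓
  (2) 0 = 3 × 0, remainder 0 ✓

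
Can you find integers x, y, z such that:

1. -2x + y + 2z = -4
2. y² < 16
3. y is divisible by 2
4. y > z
Yes

Take x = 1, y = 0, z = -1. Substituting into each constraint:
  (1) -2(1) + 0 + 2(-1) = -4 ✓
  (2) y² = (0)² = 0, and 0 < 16 ✓
  (3) 0 = 2 × 0, remainder 0 ✓
  (4) 0 > -1 ✓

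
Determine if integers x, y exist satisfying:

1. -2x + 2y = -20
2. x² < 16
Yes

Take x = 0, y = -10. Substituting into each constraint:
  (1) -2(0) + 2(-10) = -20 ✓
  (2) x² = (0)² = 0, and 0 < 16 ✓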